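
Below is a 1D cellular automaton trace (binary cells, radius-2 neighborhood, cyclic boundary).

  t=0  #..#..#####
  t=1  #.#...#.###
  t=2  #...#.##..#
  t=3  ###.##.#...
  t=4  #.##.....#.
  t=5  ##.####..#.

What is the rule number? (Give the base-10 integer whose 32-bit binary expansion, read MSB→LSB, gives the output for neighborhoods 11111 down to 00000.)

4180088993

  [31] ##### => #  t=0,i=8
  [30] ####. => #  t=0,i=10
  [29] ###.# => #  t=1,i=0
  [28] ###.. => #  t=0,i=0
  [27] ##.## => #  t=3,i=3
  [26] ##.#. => .  t=1,i=1
  [25] ##..# => .  t=0,i=1
  [24] ##... => #  t=2,i=1
  [23] #.### => .  t=1,i=8
  [22] #.##. => .  t=2,i=6
  [21] #.#.# => #  t=4,i=0
  [20] #.#.. => .  t=1,i=2
  [19] #..## => .  t=0,i=5
  [18] #..#. => #  t=0,i=2
  [17] #...# => #  t=1,i=4
  [16] #.... => #  t=4,i=5
  [15] .#### => .  t=0,i=7
  [14] .###. => .  t=3,i=1
  [13] .##.# => .  t=3,i=5
  [12] .##.. => #  t=2,i=0
  [11] .#.## => #  t=1,i=7
  [10] .#.#. => .  t=4,i=10
  [9] .#..# => .  t=0,i=4
  [8] .#... => .  t=1,i=3
  [7] ..### => #  t=0,i=6
  [6] ..##. => .  t=2,i=10
  [5] ..#.# => #  t=1,i=6
  [4] ..#.. => .  t=0,i=3
  [3] ...## => .  t=3,i=10
  [2] ...#. => .  t=1,i=5
  [1] ....# => .  t=4,i=7
  [0] ..... => #  t=4,i=6
  bits 11111001001001110001100010100001 = 4180088993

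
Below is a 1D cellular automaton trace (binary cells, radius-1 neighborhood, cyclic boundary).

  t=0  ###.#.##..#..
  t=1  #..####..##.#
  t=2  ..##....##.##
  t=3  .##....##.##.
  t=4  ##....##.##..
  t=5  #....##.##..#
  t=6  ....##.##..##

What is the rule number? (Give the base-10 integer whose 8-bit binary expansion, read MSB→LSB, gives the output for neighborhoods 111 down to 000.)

  ### -> .   bit 7 = 0  t=0,i=1
  ##. -> .   bit 6 = 0  t=0,i=2
  #.# -> #   bit 5 = 1  t=0,i=3
  #.. -> .   bit 4 = 0  t=0,i=8
  .## -> #   bit 3 = 1  t=0,i=0
  .#. -> #   bit 2 = 1  t=0,i=4
  ..# -> #   bit 1 = 1  t=0,i=9
  ... -> .   bit 0 = 0  t=2,i=5
  bits 00101110 = 46

46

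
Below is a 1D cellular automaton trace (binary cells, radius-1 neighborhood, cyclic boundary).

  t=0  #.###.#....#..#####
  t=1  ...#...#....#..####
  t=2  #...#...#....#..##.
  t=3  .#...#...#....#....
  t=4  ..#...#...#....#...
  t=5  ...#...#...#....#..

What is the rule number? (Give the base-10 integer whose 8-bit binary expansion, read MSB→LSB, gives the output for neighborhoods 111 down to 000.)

144

  ###|#  b7=1 t=0,i=3
  ##.|.  b6=0 t=0,i=0
  #.#|.  b5=0 t=0,i=1
  #..|#  b4=1 t=0,i=7
  .##|.  b3=0 t=0,i=2
  .#.|.  b2=0 t=0,i=6
  ..#|.  b1=0 t=0,i=10
  ...|.  b0=0 t=0,i=8
  bits 10010000 = 144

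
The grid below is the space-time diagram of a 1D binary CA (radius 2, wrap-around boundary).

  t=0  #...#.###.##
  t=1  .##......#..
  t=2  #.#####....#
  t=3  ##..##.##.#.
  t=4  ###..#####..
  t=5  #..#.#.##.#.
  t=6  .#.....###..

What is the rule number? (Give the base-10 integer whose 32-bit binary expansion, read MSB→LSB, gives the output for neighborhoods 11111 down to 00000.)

3477287561

  [31] ##### => #  t=2,i=4
  [30] ####. => #  t=2,i=5
  [29] ###.# => .  t=0,i=8
  [28] ###.. => .  t=0,i=0
  [27] ##.## => #  t=0,i=9
  [26] ##.#. => #  t=3,i=9
  [25] ##..# => #  t=3,i=2
  [24] ##... => #  t=0,i=1
  [23] #.### => .  t=0,i=6
  [22] #.##. => #  t=3,i=0
  [21] #.#.# => .  t=3,i=10
  [20] #.#.. => .  t=5,i=0
  [19] #..## => .  t=3,i=3
  [18] #..#. => .  t=5,i=2
  [17] #...# => #  t=0,i=2
  [16] #.... => #  t=1,i=4
  [15] .#### => .  t=2,i=3
  [14] .###. => .  t=0,i=7
  [13] .##.# => #  t=2,i=0
  [12] .##.. => #  t=1,i=2
  [11] .#.## => .  t=0,i=5
  [10] .#.#. => .  t=5,i=4
  [9] .#..# => #  t=5,i=1
  [8] .#... => .  t=1,i=10
  [7] ..### => #  t=4,i=0
  [6] ..##. => .  t=1,i=1
  [5] ..#.# => .  t=0,i=4
  [4] ..#.. => .  t=1,i=9
  [3] ...## => #  t=1,i=0
  [2] ...#. => .  t=0,i=3
  [1] ....# => .  t=1,i=7
  [0] ..... => #  t=1,i=5
  bits 11001111010000110011001010001001 = 3477287561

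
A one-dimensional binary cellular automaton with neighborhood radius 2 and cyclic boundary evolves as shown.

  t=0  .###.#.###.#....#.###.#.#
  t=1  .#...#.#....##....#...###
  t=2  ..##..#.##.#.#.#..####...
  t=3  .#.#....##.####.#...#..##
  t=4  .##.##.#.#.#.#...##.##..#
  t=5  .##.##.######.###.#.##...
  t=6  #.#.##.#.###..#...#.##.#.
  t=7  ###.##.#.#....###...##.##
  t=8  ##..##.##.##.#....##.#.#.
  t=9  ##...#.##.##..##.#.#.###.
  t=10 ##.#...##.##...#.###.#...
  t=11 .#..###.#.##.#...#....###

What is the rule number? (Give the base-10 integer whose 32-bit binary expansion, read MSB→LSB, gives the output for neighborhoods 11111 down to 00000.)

3236116249

  ##### -> #   bit 31 = 1  t=5,i=9
  ####. -> #   bit 30 = 1  t=2,i=20
  ###.# -> .   bit 29 = 0  t=0,i=3
  ###.. -> .   bit 28 = 0  t=2,i=21
  ##.## -> .   bit 27 = 0  t=3,i=10
  ##.#. -> .   bit 26 = 0  t=0,i=4
  ##..# -> .   bit 25 = 0  t=2,i=4
  ##... -> .   bit 24 = 0  t=1,i=14
  #.### -> #   bit 23 = 1  t=0,i=1
  #.##. -> #   bit 22 = 1  t=2,i=8
  #.#.# -> #   bit 21 = 1  t=0,i=5
  #.#.. -> .   bit 20 = 0  t=0,i=11
  #..## -> .   bit 19 = 0  t=2,i=17
  #..#. -> .   bit 18 = 0  t=2,i=5
  #...# -> #   bit 17 = 1  t=1,i=3
  #.... -> #   bit 16 = 1  t=0,i=13
  .#### -> .   bit 15 = 0  t=2,i=19
  .###. -> .   bit 14 = 0  t=0,i=2
  .##.# -> #   bit 13 = 1  t=2,i=9
  .##.. -> #   bit 12 = 1  t=1,i=13
  .#.## -> .   bit 11 = 0  t=0,i=0
  .#.#. -> #   bit 10 = 1  t=0,i=23
  .#..# -> #   bit 9 = 1  t=2,i=16
  .#... -> #   bit 8 = 1  t=0,i=12
  ..### -> .   bit 7 = 0  t=1,i=22
  ..##. -> .   bit 6 = 0  t=1,i=12
  ..#.# -> .   bit 5 = 0  t=0,i=16
  ..#.. -> #   bit 4 = 1  t=1,i=18
  ...## -> #   bit 3 = 1  t=1,i=11
  ...#. -> .   bit 2 = 0  t=0,i=15
  ....# -> .   bit 1 = 0  t=0,i=14
  ..... -> #   bit 0 = 1  t=2,i=24
  bits 11000000111000110011011100011001 = 3236116249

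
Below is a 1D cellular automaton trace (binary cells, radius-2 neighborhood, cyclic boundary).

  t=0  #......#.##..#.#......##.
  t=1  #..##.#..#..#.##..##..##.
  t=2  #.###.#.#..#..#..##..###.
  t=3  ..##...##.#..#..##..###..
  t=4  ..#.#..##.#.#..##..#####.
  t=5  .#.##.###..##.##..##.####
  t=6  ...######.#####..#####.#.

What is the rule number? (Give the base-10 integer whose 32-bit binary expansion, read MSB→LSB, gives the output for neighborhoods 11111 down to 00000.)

3655099589

  nb #####: next=#  (t=4,i=21, bit31=1)
  nb ####.: next=#  (t=4,i=22, bit30=1)
  nb ###.#: next=.  (t=2,i=4, bit29=0)
  nb ###..: next=#  (t=3,i=22, bit28=1)
  nb ##.##: next=#  (t=5,i=5, bit27=1)
  nb ##.#.: next=.  (t=0,i=24, bit26=0)
  nb ##..#: next=.  (t=0,i=11, bit25=0)
  nb ##...: next=#  (t=3,i=4, bit24=1)
  nb #.###: next=#  (t=2,i=2, bit23=1)
  nb #.##.: next=#  (t=0,i=9, bit22=1)
  nb #.#.#: next=.  (t=2,i=0, bit21=0)
  nb #.#..: next=#  (t=0,i=0, bit20=1)
  nb #..##: next=#  (t=1,i=2, bit19=1)
  nb #..#.: next=#  (t=0,i=12, bit18=1)
  nb #...#: next=.  (t=3,i=5, bit17=0)
  nb #....: next=.  (t=0,i=2, bit16=0)
  nb .####: next=.  (t=4,i=20, bit15=0)
  nb .###.: next=#  (t=2,i=3, bit14=1)
  nb .##.#: next=#  (t=0,i=23, bit13=1)
  nb .##..: next=.  (t=0,i=10, bit12=0)
  nb .#.##: next=.  (t=0,i=8, bit11=0)
  nb .#.#.: next=#  (t=0,i=14, bit10=1)
  nb .#..#: next=.  (t=1,i=1, bit9=0)
  nb .#...: next=.  (t=0,i=1, bit8=0)
  nb ..###: next=#  (t=2,i=21, bit7=1)
  nb ..##.: next=#  (t=0,i=22, bit6=1)
  nb ..#.#: next=.  (t=0,i=7, bit5=0)
  nb ..#..: next=.  (t=1,i=9, bit4=0)
  nb ...##: next=.  (t=0,i=21, bit3=0)
  nb ...#.: next=#  (t=0,i=6, bit2=1)
  nb ....#: next=.  (t=0,i=5, bit1=0)
  nb .....: next=#  (t=0,i=3, bit0=1)
  bits 11011001110111000110010011000101 = 3655099589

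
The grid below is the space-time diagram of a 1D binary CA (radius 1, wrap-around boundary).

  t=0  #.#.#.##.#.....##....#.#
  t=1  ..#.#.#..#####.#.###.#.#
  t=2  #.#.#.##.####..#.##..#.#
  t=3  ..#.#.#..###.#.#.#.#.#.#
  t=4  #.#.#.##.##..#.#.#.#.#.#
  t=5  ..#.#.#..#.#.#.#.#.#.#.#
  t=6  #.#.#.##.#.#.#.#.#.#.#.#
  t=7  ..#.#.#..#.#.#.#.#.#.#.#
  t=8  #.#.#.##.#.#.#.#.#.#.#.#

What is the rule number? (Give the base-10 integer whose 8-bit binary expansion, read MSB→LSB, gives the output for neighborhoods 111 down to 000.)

157

  ### -> #   bit 7 = 1  t=1,i=10
  ##. -> .   bit 6 = 0  t=0,i=0
  #.# -> .   bit 5 = 0  t=0,i=1
  #.. -> #   bit 4 = 1  t=0,i=10
  .## -> #   bit 3 = 1  t=0,i=6
  .#. -> #   bit 2 = 1  t=0,i=2
  ..# -> .   bit 1 = 0  t=0,i=14
  ... -> #   bit 0 = 1  t=0,i=11
  bits 10011101 = 157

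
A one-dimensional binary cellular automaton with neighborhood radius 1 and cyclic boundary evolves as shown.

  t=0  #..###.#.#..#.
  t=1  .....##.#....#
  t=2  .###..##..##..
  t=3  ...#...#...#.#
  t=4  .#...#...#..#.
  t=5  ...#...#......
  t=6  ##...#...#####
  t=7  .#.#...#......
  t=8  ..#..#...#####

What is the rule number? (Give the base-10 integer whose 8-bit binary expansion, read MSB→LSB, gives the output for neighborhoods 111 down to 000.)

  ### -> .   bit 7 = 0  t=0,i=4
  ##. -> #   bit 6 = 1  t=0,i=5
  #.# -> #   bit 5 = 1  t=0,i=6
  #.. -> .   bit 4 = 0  t=0,i=1
  .## -> .   bit 3 = 0  t=0,i=3
  .#. -> .   bit 2 = 0  t=0,i=0
  ..# -> .   bit 1 = 0  t=0,i=2
  ... -> #   bit 0 = 1  t=1,i=1
  bits 01100001 = 97

97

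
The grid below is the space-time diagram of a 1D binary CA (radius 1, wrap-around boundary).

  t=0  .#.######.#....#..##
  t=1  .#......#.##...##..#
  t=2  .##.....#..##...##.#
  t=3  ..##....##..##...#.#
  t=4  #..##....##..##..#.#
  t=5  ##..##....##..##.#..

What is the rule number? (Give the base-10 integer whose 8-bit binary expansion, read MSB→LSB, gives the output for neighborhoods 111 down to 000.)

84

  ### -> .   bit 7 = 0  t=0,i=4
  ##. -> #   bit 6 = 1  t=0,i=8
  #.# -> .   bit 5 = 0  t=0,i=0
  #.. -> #   bit 4 = 1  t=0,i=11
  .## -> .   bit 3 = 0  t=0,i=3
  .#. -> #   bit 2 = 1  t=0,i=1
  ..# -> .   bit 1 = 0  t=0,i=14
  ... -> .   bit 0 = 0  t=0,i=12
  bits 01010100 = 84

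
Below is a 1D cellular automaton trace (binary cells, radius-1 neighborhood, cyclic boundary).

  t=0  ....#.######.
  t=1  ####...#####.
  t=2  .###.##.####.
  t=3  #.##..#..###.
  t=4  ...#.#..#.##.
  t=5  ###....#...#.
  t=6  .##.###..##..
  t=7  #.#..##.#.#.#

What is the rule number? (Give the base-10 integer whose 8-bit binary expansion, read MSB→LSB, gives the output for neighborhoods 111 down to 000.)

195

  ### -> #   bit 7 = 1  t=0,i=7
  ##. -> #   bit 6 = 1  t=0,i=11
  #.# -> .   bit 5 = 0  t=0,i=5
  #.. -> .   bit 4 = 0  t=0,i=12
  .## -> .   bit 3 = 0  t=0,i=6
  .#. -> .   bit 2 = 0  t=0,i=4
  ..# -> #   bit 1 = 1  t=0,i=3
  ... -> #   bit 0 = 1  t=0,i=0
  bits 11000011 = 195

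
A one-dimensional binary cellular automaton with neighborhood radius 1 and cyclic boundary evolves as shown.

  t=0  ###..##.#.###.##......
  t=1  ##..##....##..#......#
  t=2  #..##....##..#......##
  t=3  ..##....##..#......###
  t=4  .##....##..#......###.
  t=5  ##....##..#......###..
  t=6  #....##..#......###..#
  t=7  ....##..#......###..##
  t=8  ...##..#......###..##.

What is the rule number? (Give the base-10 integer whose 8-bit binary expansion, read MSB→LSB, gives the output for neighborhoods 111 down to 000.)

138

  [7] ### => #  t=0,i=1
  [6] ##. => .  t=0,i=2
  [5] #.# => .  t=0,i=7
  [4] #.. => .  t=0,i=3
  [3] .## => #  t=0,i=0
  [2] .#. => .  t=0,i=8
  [1] ..# => #  t=0,i=4
  [0] ... => .  t=0,i=17
  bits 10001010 = 138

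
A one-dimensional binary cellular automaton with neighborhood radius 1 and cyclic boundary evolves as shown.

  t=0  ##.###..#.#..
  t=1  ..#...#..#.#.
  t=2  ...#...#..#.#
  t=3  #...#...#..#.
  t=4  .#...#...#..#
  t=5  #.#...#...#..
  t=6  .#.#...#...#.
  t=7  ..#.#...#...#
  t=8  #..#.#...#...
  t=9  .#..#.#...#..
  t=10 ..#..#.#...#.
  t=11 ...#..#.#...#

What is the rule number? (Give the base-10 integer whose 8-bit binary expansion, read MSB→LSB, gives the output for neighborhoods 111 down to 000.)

  [7] ### => .  t=0,i=4
  [6] ##. => .  t=0,i=1
  [5] #.# => #  t=0,i=2
  [4] #.. => #  t=0,i=6
  [3] .## => .  t=0,i=0
  [2] .#. => .  t=0,i=8
  [1] ..# => .  t=0,i=7
  [0] ... => .  t=1,i=0
  bits 00110000 = 48

48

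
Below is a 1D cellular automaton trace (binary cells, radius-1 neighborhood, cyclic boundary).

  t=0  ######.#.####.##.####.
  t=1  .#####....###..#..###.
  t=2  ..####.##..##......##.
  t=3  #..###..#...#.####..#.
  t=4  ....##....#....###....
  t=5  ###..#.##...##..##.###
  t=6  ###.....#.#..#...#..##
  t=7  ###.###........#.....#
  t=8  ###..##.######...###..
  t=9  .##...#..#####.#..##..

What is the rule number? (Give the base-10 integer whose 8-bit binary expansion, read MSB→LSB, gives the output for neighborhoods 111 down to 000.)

  nb ###: next=#  (t=0,i=1, bit7=1)
  nb ##.: next=#  (t=0,i=5, bit6=1)
  nb #.#: next=.  (t=0,i=6, bit5=0)
  nb #..: next=.  (t=1,i=6, bit4=0)
  nb .##: next=.  (t=0,i=0, bit3=0)
  nb .#.: next=.  (t=0,i=7, bit2=0)
  nb ..#: next=.  (t=1,i=0, bit1=0)
  nb ...: next=#  (t=1,i=7, bit0=1)
  bits 11000001 = 193

193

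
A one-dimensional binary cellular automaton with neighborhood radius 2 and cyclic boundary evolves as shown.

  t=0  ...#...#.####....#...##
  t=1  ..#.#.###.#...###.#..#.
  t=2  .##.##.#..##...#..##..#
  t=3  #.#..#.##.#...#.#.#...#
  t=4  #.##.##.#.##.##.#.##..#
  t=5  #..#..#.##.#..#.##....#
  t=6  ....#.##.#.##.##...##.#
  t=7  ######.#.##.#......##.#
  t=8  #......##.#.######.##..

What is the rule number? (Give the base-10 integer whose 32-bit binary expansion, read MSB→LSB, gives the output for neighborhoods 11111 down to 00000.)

3271527

  ##### -> .   bit 31 = 0  t=7,i=1
  ####. -> .   bit 30 = 0  t=0,i=11
  ###.# -> .   bit 29 = 0  t=1,i=8
  ###.. -> .   bit 28 = 0  t=0,i=12
  ##.## -> .   bit 27 = 0  t=2,i=3
  ##.#. -> .   bit 26 = 0  t=1,i=9
  ##..# -> .   bit 25 = 0  t=2,i=20
  ##... -> .   bit 24 = 0  t=0,i=0
  #.### -> .   bit 23 = 0  t=0,i=9
  #.##. -> .   bit 22 = 0  t=2,i=1
  #.#.# -> #   bit 21 = 1  t=1,i=4
  #.#.. -> #   bit 20 = 1  t=1,i=10
  #..## -> .   bit 19 = 0  t=2,i=9
  #..#. -> .   bit 18 = 0  t=1,i=20
  #...# -> .   bit 17 = 0  t=0,i=1
  #.... -> #   bit 16 = 1  t=0,i=14
  .#### -> #   bit 15 = 1  t=0,i=10
  .###. -> #   bit 14 = 1  t=1,i=7
  .##.# -> #   bit 13 = 1  t=2,i=2
  .##.. -> .   bit 12 = 0  t=0,i=22
  .#.## -> #   bit 11 = 1  t=0,i=8
  .#.#. -> .   bit 10 = 0  t=1,i=3
  .#..# -> #   bit 9 = 1  t=1,i=19
  .#... -> #   bit 8 = 1  t=0,i=4
  ..### -> .   bit 7 = 0  t=1,i=14
  ..##. -> #   bit 6 = 1  t=0,i=21
  ..#.# -> #   bit 5 = 1  t=0,i=7
  ..#.. -> .   bit 4 = 0  t=0,i=3
  ...## -> .   bit 3 = 0  t=0,i=20
  ...#. -> #   bit 2 = 1  t=0,i=2
  ....# -> #   bit 1 = 1  t=0,i=15
  ..... -> #   bit 0 = 1  t=7,i=15
  bits 00000000001100011110101101100111 = 3271527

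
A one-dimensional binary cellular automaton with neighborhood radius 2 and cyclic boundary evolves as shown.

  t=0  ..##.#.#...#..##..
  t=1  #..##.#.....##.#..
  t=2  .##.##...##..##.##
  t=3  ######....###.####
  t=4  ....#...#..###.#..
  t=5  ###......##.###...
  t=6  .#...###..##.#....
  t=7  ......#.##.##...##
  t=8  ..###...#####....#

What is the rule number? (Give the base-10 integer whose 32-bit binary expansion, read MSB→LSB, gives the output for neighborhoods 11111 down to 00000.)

  [31] ##### => .  t=3,i=0
  [30] ####. => #  t=3,i=4
  [29] ###.# => #  t=3,i=12
  [28] ###.. => .  t=3,i=5
  [27] ##.## => #  t=2,i=0
  [26] ##.#. => #  t=0,i=4
  [25] ##..# => #  t=2,i=11
  [24] ##... => .  t=0,i=16
  [23] #.### => .  t=3,i=14
  [22] #.##. => #  t=2,i=1
  [21] #.#.# => .  t=0,i=5
  [20] #.#.. => .  t=0,i=7
  [19] #..## => #  t=0,i=13
  [18] #..#. => #  t=1,i=17
  [17] #...# => .  t=0,i=9
  [16] #.... => .  t=0,i=17
  [15] .#### => #  t=3,i=15
  [14] .###. => #  t=3,i=11
  [13] .##.# => #  t=0,i=3
  [12] .##.. => #  t=0,i=15
  [11] .#.## => .  t=7,i=7
  [10] .#.#. => #  t=0,i=6
  [9] .#..# => #  t=0,i=12
  [8] .#... => .  t=0,i=8
  [7] ..### => .  t=3,i=10
  [6] ..##. => .  t=0,i=2
  [5] ..#.# => .  t=7,i=6
  [4] ..#.. => .  t=0,i=11
  [3] ...## => .  t=0,i=1
  [2] ...#. => .  t=0,i=10
  [1] ....# => #  t=0,i=0
  [0] ..... => #  t=1,i=9
  bits 01101110010011001111011000000011 = 1850537475

1850537475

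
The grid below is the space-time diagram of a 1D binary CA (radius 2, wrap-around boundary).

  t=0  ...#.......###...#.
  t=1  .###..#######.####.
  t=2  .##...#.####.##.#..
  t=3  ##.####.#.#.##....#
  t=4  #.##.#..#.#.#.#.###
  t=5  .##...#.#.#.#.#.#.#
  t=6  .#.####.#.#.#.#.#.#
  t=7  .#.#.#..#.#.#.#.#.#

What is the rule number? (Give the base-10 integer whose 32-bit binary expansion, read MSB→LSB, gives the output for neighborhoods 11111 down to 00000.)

3387048703

  ##### -> #   bit 31 = 1  t=1,i=8
  ####. -> #   bit 30 = 1  t=1,i=11
  ###.# -> .   bit 29 = 0  t=1,i=12
  ###.. -> .   bit 28 = 0  t=0,i=13
  ##.## -> #   bit 27 = 1  t=1,i=13
  ##.#. -> .   bit 26 = 0  t=2,i=15
  ##..# -> .   bit 25 = 0  t=1,i=4
  ##... -> #   bit 24 = 1  t=0,i=14
  #.### -> #   bit 23 = 1  t=1,i=14
  #.##. -> #   bit 22 = 1  t=2,i=13
  #.#.# -> #   bit 21 = 1  t=3,i=8
  #.#.. -> .   bit 20 = 0  t=2,i=16
  #..## -> .   bit 19 = 0  t=1,i=0
  #..#. -> .   bit 18 = 0  t=4,i=7
  #...# -> #   bit 17 = 1  t=0,i=15
  #.... -> .   bit 16 = 0  t=0,i=0
  .#### -> .   bit 15 = 0  t=1,i=7
  .###. -> #   bit 14 = 1  t=0,i=12
  .##.# -> .   bit 13 = 0  t=2,i=14
  .##.. -> .   bit 12 = 0  t=2,i=2
  .#.## -> .   bit 11 = 0  t=2,i=7
  .#.#. -> .   bit 10 = 0  t=3,i=9
  .#..# -> #   bit 9 = 1  t=4,i=6
  .#... -> .   bit 8 = 0  t=0,i=4
  ..### -> #   bit 7 = 1  t=0,i=11
  ..##. -> #   bit 6 = 1  t=2,i=1
  ..#.# -> #   bit 5 = 1  t=2,i=6
  ..#.. -> #   bit 4 = 1  t=0,i=3
  ...## -> #   bit 3 = 1  t=0,i=10
  ...#. -> #   bit 2 = 1  t=0,i=2
  ....# -> #   bit 1 = 1  t=0,i=1
  ..... -> #   bit 0 = 1  t=0,i=6
  bits 11001001111000100100001011111111 = 3387048703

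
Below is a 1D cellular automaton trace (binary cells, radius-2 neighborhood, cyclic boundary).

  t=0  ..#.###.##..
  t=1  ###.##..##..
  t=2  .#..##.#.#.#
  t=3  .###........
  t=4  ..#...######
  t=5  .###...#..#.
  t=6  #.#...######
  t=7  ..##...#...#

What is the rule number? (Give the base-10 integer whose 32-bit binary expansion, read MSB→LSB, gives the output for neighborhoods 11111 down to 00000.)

1088213815

  ##### -> .   bit 31 = 0  t=4,i=8
  ####. -> #   bit 30 = 1  t=4,i=10
  ###.# -> .   bit 29 = 0  t=0,i=6
  ###.. -> .   bit 28 = 0  t=3,i=3
  ##.## -> .   bit 27 = 0  t=0,i=7
  ##.#. -> .   bit 26 = 0  t=2,i=6
  ##..# -> .   bit 25 = 0  t=1,i=6
  ##... -> .   bit 24 = 0  t=0,i=10
  #.### -> #   bit 23 = 1  t=0,i=4
  #.##. -> #   bit 22 = 1  t=0,i=8
  #.#.# -> .   bit 21 = 0  t=2,i=7
  #.#.. -> #   bit 20 = 1  t=2,i=1
  #..## -> #   bit 19 = 1  t=1,i=7
  #..#. -> #   bit 18 = 1  t=4,i=1
  #...# -> .   bit 17 = 0  t=4,i=4
  #.... -> .   bit 16 = 0  t=0,i=11
  .#### -> #   bit 15 = 1  t=4,i=7
  .###. -> #   bit 14 = 1  t=0,i=5
  .##.# -> .   bit 13 = 0  t=2,i=5
  .##.. -> #   bit 12 = 1  t=0,i=9
  .#.## -> .   bit 11 = 0  t=0,i=3
  .#.#. -> .   bit 10 = 0  t=2,i=0
  .#..# -> #   bit 9 = 1  t=2,i=2
  .#... -> #   bit 8 = 1  t=4,i=3
  ..### -> .   bit 7 = 0  t=1,i=0
  ..##. -> .   bit 6 = 0  t=1,i=8
  ..#.# -> #   bit 5 = 1  t=0,i=2
  ..#.. -> #   bit 4 = 1  t=4,i=2
  ...## -> .   bit 3 = 0  t=3,i=0
  ...#. -> #   bit 2 = 1  t=0,i=1
  ....# -> #   bit 1 = 1  t=0,i=0
  ..... -> #   bit 0 = 1  t=3,i=6
  bits 01000000110111001101001100110111 = 1088213815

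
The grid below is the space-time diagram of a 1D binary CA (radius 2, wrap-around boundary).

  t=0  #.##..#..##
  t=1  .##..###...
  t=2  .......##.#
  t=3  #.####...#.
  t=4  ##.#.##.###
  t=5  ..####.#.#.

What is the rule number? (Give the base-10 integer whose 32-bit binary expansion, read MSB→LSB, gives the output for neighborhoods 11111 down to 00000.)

493129527

  ##### -> .   bit 31 = 0  t=4,i=10
  ####. -> .   bit 30 = 0  t=3,i=4
  ###.# -> .   bit 29 = 0  t=0,i=0
  ###.. -> #   bit 28 = 1  t=1,i=7
  ##.## -> #   bit 27 = 1  t=0,i=1
  ##.#. -> #   bit 26 = 1  t=2,i=9
  ##..# -> .   bit 25 = 0  t=0,i=4
  ##... -> #   bit 24 = 1  t=1,i=8
  #.### -> .   bit 23 = 0  t=3,i=2
  #.##. -> #   bit 22 = 1  t=0,i=2
  #.#.# -> #   bit 21 = 1  t=3,i=0
  #.#.. -> .   bit 20 = 0  t=2,i=10
  #..## -> .   bit 19 = 0  t=0,i=8
  #..#. -> #   bit 18 = 1  t=0,i=5
  #...# -> .   bit 17 = 0  t=3,i=7
  #.... -> .   bit 16 = 0  t=1,i=9
  .#### -> #   bit 15 = 1  t=3,i=3
  .###. -> .   bit 14 = 0  t=0,i=10
  .##.# -> .   bit 13 = 0  t=2,i=8
  .##.. -> .   bit 12 = 0  t=0,i=3
  .#.## -> #   bit 11 = 1  t=3,i=1
  .#.#. -> #   bit 10 = 1  t=3,i=10
  .#..# -> #   bit 9 = 1  t=0,i=7
  .#... -> #   bit 8 = 1  t=2,i=0
  ..### -> .   bit 7 = 0  t=0,i=9
  ..##. -> .   bit 6 = 0  t=1,i=1
  ..#.# -> #   bit 5 = 1  t=3,i=9
  ..#.. -> #   bit 4 = 1  t=0,i=6
  ...## -> .   bit 3 = 0  t=1,i=0
  ...#. -> #   bit 2 = 1  t=3,i=8
  ....# -> #   bit 1 = 1  t=1,i=10
  ..... -> #   bit 0 = 1  t=2,i=2
  bits 00011101011001001000111100110111 = 493129527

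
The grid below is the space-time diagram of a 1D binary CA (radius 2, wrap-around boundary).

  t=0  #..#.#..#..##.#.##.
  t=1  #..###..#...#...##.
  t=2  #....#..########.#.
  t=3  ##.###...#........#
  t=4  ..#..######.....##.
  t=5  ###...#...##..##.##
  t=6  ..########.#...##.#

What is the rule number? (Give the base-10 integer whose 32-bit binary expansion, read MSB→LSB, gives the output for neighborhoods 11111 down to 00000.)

424850750

  #####|.  b31=0 t=2,i=10
  ####.|.  b30=0 t=2,i=14
  ###.#|.  b29=0 t=2,i=15
  ###..|#  b28=1 t=1,i=5
  ##.##|#  b27=1 t=3,i=2
  ##.#.|.  b26=0 t=0,i=13
  ##..#|.  b25=0 t=1,i=6
  ##...|#  b24=1 t=3,i=6
  #.###|.  b23=0 t=3,i=3
  #.##.|#  b22=1 t=0,i=16
  #.#.#|.  b21=0 t=0,i=14
  #.#..|#  b20=1 t=0,i=0
  #..##|.  b19=0 t=0,i=10
  #..#.|.  b18=0 t=0,i=2
  #...#|#  b17=1 t=1,i=10
  #....|.  b16=0 t=2,i=2
  .####|#  b15=1 t=2,i=9
  .###.|.  b14=0 t=1,i=4
  .##.#|#  b13=1 t=0,i=12
  .##..|#  b12=1 t=4,i=17
  .#.##|.  b11=0 t=0,i=15
  .#.#.|#  b10=1 t=0,i=4
  .#..#|.  b9=0 t=0,i=1
  .#...|#  b8=1 t=1,i=9
  ..###|.  b7=0 t=1,i=3
  ..##.|.  b6=0 t=0,i=11
  ..#.#|#  b5=1 t=0,i=3
  ..#..|#  b4=1 t=0,i=8
  ...##|#  b3=1 t=1,i=15
  ...#.|#  b2=1 t=1,i=11
  ....#|#  b1=1 t=2,i=3
  .....|.  b0=0 t=3,i=12
  bits 00011001010100101011010100111110 = 424850750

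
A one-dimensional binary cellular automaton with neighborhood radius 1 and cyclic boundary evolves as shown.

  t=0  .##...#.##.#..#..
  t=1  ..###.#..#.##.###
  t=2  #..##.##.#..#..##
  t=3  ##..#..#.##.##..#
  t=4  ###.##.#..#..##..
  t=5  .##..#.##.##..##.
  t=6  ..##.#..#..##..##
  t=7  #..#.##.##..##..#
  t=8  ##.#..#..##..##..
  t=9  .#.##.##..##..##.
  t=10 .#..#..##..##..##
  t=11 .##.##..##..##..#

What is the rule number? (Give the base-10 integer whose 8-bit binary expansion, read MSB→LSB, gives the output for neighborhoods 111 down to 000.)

  ### -> #   bit 7 = 1  t=1,i=3
  ##. -> #   bit 6 = 1  t=0,i=2
  #.# -> .   bit 5 = 0  t=0,i=7
  #.. -> #   bit 4 = 1  t=0,i=3
  .## -> .   bit 3 = 0  t=0,i=1
  .#. -> #   bit 2 = 1  t=0,i=6
  ..# -> .   bit 1 = 0  t=0,i=0
  ... -> #   bit 0 = 1  t=0,i=4
  bits 11010101 = 213

213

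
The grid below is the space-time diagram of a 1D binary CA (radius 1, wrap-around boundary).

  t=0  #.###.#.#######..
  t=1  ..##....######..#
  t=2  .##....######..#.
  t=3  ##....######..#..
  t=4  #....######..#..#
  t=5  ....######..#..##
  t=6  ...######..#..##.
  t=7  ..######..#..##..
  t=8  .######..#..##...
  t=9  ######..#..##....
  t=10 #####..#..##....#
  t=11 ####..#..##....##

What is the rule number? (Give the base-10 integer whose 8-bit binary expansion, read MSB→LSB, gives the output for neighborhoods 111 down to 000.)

138

  ###|#  b7=1 t=0,i=3
  ##.|.  b6=0 t=0,i=4
  #.#|.  b5=0 t=0,i=1
  #..|.  b4=0 t=0,i=15
  .##|#  b3=1 t=0,i=2
  .#.|.  b2=0 t=0,i=0
  ..#|#  b1=1 t=0,i=16
  ...|.  b0=0 t=1,i=5
  bits 10001010 = 138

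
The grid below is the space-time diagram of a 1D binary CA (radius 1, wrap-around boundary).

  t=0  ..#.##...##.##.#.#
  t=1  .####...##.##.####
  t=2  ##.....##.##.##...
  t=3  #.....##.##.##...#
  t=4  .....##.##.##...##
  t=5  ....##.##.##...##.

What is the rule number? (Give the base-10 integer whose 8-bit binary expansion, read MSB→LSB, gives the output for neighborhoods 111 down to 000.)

46

  nb ###: next=.  (t=1,i=2, bit7=0)
  nb ##.: next=.  (t=0,i=5, bit6=0)
  nb #.#: next=#  (t=0,i=3, bit5=1)
  nb #..: next=.  (t=0,i=0, bit4=0)
  nb .##: next=#  (t=0,i=4, bit3=1)
  nb .#.: next=#  (t=0,i=2, bit2=1)
  nb ..#: next=#  (t=0,i=1, bit1=1)
  nb ...: next=.  (t=0,i=7, bit0=0)
  bits 00101110 = 46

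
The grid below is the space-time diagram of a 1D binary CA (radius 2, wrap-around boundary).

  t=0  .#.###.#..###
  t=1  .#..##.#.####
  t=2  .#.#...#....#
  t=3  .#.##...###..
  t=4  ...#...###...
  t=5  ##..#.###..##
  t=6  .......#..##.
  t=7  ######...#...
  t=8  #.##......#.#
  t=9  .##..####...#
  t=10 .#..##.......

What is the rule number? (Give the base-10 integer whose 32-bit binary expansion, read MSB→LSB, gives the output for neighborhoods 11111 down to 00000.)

  nb #####: next=#  (t=7,i=2, bit31=1)
  nb ####.: next=.  (t=1,i=11, bit30=0)
  nb ###.#: next=#  (t=0,i=5, bit29=1)
  nb ###..: next=.  (t=3,i=10, bit28=0)
  nb ##.##: next=#  (t=8,i=1, bit27=1)
  nb ##.#.: next=.  (t=0,i=0, bit26=0)
  nb ##..#: next=.  (t=5,i=2, bit25=0)
  nb ##...: next=.  (t=3,i=5, bit24=0)
  nb #.###: next=.  (t=0,i=3, bit23=0)
  nb #.##.: next=#  (t=3,i=3, bit22=1)
  nb #.#.#: next=#  (t=0,i=1, bit21=1)
  nb #.#..: next=#  (t=0,i=7, bit20=1)
  nb #..##: next=#  (t=0,i=9, bit19=1)
  nb #..#.: next=.  (t=5,i=3, bit18=0)
  nb #...#: next=.  (t=2,i=5, bit17=0)
  nb #....: next=#  (t=2,i=9, bit16=1)
  nb .####: next=.  (t=1,i=10, bit15=0)
  nb .###.: next=#  (t=0,i=4, bit14=1)
  nb .##.#: next=.  (t=1,i=5, bit13=0)
  nb .##..: next=.  (t=3,i=4, bit12=0)
  nb .#.##: next=.  (t=0,i=2, bit11=0)
  nb .#.#.: next=.  (t=2,i=0, bit10=0)
  nb .#..#: next=.  (t=0,i=8, bit9=0)
  nb .#...: next=#  (t=2,i=4, bit8=1)
  nb ..###: next=#  (t=0,i=10, bit7=1)
  nb ..##.: next=.  (t=1,i=4, bit6=0)
  nb ..#.#: next=.  (t=2,i=12, bit5=0)
  nb ..#..: next=.  (t=2,i=7, bit4=0)
  nb ...##: next=#  (t=3,i=7, bit3=1)
  nb ...#.: next=.  (t=2,i=6, bit2=0)
  nb ....#: next=#  (t=2,i=10, bit1=1)
  nb .....: next=#  (t=4,i=0, bit0=1)
  bits 10101000011110010100000110001011 = 2826518923

2826518923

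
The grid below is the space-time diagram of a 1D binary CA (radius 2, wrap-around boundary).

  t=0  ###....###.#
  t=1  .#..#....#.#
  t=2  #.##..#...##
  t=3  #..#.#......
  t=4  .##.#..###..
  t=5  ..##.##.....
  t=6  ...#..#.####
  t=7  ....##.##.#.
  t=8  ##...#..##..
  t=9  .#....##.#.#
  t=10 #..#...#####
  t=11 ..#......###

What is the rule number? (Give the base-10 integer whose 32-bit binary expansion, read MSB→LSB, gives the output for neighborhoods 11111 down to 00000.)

  ##### -> #   bit 31 = 1  t=10,i=9
  ####. -> #   bit 30 = 1  t=0,i=1
  ###.# -> #   bit 29 = 1  t=0,i=9
  ###.. -> .   bit 28 = 0  t=0,i=2
  ##.## -> .   bit 27 = 0  t=0,i=10
  ##.#. -> #   bit 26 = 1  t=4,i=3
  ##..# -> .   bit 25 = 0  t=2,i=4
  ##... -> .   bit 24 = 0  t=0,i=3
  #.### -> #   bit 23 = 1  t=0,i=11
  #.##. -> .   bit 22 = 0  t=2,i=2
  #.#.# -> #   bit 21 = 1  t=1,i=11
  #.#.. -> .   bit 20 = 0  t=1,i=1
  #..## -> #   bit 19 = 1  t=4,i=6
  #..#. -> #   bit 18 = 1  t=1,i=3
  #...# -> .   bit 17 = 0  t=2,i=8
  #.... -> #   bit 16 = 1  t=0,i=4
  .#### -> .   bit 15 = 0  t=0,i=0
  .###. -> .   bit 14 = 0  t=0,i=8
  .##.# -> #   bit 13 = 1  t=4,i=2
  .##.. -> #   bit 12 = 1  t=2,i=3
  .#.## -> #   bit 11 = 1  t=6,i=7
  .#.#. -> #   bit 10 = 1  t=1,i=0
  .#..# -> #   bit 9 = 1  t=1,i=2
  .#... -> .   bit 8 = 0  t=1,i=5
  ..### -> .   bit 7 = 0  t=0,i=7
  ..##. -> .   bit 6 = 0  t=4,i=1
  ..#.# -> .   bit 5 = 0  t=1,i=9
  ..#.. -> .   bit 4 = 0  t=1,i=4
  ...## -> .   bit 3 = 0  t=0,i=6
  ...#. -> .   bit 2 = 0  t=1,i=8
  ....# -> .   bit 1 = 0  t=0,i=5
  ..... -> #   bit 0 = 1  t=3,i=8
  bits 11100100101011010011111000000001 = 3836558849

3836558849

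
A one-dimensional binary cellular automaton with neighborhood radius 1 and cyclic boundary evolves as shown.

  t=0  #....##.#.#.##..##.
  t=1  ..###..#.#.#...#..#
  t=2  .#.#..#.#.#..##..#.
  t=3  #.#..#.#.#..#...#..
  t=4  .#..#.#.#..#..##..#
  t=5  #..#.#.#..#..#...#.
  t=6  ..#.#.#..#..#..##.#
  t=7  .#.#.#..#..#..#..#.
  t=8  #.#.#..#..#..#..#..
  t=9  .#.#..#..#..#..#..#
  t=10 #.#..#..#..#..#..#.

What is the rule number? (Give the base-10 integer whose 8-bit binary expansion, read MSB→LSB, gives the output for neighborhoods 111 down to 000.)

163

  nb ###: next=#  (t=1,i=3, bit7=1)
  nb ##.: next=.  (t=0,i=6, bit6=0)
  nb #.#: next=#  (t=0,i=7, bit5=1)
  nb #..: next=.  (t=0,i=1, bit4=0)
  nb .##: next=.  (t=0,i=5, bit3=0)
  nb .#.: next=.  (t=0,i=0, bit2=0)
  nb ..#: next=#  (t=0,i=4, bit1=1)
  nb ...: next=#  (t=0,i=2, bit0=1)
  bits 10100011 = 163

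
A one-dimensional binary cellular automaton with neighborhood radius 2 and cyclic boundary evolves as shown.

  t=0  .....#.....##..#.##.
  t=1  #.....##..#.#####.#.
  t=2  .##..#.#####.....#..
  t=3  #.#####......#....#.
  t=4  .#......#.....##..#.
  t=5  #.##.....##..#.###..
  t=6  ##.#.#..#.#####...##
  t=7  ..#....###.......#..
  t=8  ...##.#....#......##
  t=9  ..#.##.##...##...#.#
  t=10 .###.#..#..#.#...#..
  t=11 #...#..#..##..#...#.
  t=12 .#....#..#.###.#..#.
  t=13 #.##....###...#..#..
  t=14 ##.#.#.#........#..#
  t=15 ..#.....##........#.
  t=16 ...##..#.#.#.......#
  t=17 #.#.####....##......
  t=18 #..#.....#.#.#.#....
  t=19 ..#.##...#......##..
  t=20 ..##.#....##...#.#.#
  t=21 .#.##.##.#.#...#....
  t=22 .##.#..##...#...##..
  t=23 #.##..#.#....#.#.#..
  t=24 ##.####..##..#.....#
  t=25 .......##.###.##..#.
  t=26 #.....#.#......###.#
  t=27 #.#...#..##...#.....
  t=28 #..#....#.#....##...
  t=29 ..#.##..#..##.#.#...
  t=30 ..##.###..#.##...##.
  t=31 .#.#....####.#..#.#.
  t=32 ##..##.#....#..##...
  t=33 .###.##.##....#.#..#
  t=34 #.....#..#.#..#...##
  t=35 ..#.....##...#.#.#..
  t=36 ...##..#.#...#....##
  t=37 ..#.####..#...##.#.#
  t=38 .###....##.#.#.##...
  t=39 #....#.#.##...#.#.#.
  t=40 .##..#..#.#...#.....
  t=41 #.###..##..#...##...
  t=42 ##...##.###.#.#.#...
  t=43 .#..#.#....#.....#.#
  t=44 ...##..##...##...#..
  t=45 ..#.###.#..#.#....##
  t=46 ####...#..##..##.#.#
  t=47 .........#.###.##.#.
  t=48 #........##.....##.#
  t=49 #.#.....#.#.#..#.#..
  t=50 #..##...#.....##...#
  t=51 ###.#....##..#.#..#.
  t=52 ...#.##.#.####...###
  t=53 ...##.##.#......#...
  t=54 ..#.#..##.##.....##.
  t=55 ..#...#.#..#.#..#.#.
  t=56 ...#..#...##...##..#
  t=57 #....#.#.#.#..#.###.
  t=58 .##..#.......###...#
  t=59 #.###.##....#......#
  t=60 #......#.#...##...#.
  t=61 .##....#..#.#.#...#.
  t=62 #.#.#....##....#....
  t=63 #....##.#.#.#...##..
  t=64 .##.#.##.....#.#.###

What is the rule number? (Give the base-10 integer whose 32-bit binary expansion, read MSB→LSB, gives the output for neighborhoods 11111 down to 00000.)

  nb #####: next=.  (t=1,i=14, bit31=0)
  nb ####.: next=.  (t=1,i=15, bit30=0)
  nb ###.#: next=.  (t=1,i=16, bit29=0)
  nb ###..: next=.  (t=2,i=11, bit28=0)
  nb ##.##: next=.  (t=9,i=6, bit27=0)
  nb ##.#.: next=#  (t=1,i=17, bit26=1)
  nb ##..#: next=#  (t=0,i=13, bit25=1)
  nb ##...: next=.  (t=0,i=19, bit24=0)
  nb #.###: next=.  (t=1,i=12, bit23=0)
  nb #.##.: next=.  (t=0,i=17, bit22=0)
  nb #.#.#: next=.  (t=1,i=18, bit21=0)
  nb #.#..: next=.  (t=1,i=0, bit20=0)
  nb #..##: next=#  (t=11,i=9, bit19=1)
  nb #..#.: next=#  (t=0,i=14, bit18=1)
  nb #...#: next=.  (t=2,i=19, bit17=0)
  nb #....: next=#  (t=0,i=0, bit16=1)
  nb .####: next=.  (t=1,i=13, bit15=0)
  nb .###.: next=.  (t=5,i=16, bit14=0)
  nb .##.#: next=#  (t=8,i=4, bit13=1)
  nb .##..: next=#  (t=0,i=12, bit12=1)
  nb .#.##: next=#  (t=0,i=16, bit11=1)
  nb .#.#.: next=.  (t=1,i=19, bit10=0)
  nb .#..#: next=.  (t=4,i=19, bit9=0)
  nb .#...: next=#  (t=0,i=6, bit8=1)
  nb ..###: next=.  (t=6,i=18, bit7=0)
  nb ..##.: next=.  (t=0,i=11, bit6=0)
  nb ..#.#: next=#  (t=0,i=15, bit5=1)
  nb ..#..: next=.  (t=0,i=5, bit4=0)
  nb ...##: next=#  (t=0,i=10, bit3=1)
  nb ...#.: next=.  (t=0,i=4, bit2=0)
  nb ....#: next=.  (t=0,i=3, bit1=0)
  nb .....: next=.  (t=0,i=1, bit0=0)
  bits 00000110000011010011100100101000 = 101529896

101529896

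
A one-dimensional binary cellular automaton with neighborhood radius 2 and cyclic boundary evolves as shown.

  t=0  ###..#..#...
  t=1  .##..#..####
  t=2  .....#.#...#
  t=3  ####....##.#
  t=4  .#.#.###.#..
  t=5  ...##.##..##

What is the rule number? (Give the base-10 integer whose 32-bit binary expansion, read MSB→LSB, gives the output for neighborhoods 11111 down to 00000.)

  [31] ##### => #  t=3,i=1
  [30] ####. => .  t=1,i=10
  [29] ###.# => #  t=1,i=11
  [28] ###.. => #  t=0,i=2
  [27] ##.## => .  t=1,i=0
  [26] ##.#. => .  t=4,i=8
  [25] ##..# => .  t=0,i=3
  [24] ##... => .  t=3,i=4
  [23] #.### => .  t=3,i=11
  [22] #.##. => .  t=1,i=1
  [21] #.#.# => #  t=4,i=3
  [20] #.#.. => .  t=2,i=7
  [19] #..## => #  t=1,i=7
  [18] #..#. => .  t=0,i=4
  [17] #...# => #  t=0,i=10
  [16] #.... => #  t=2,i=1
  [15] .#### => .  t=1,i=9
  [14] .###. => #  t=0,i=1
  [13] .##.# => #  t=3,i=9
  [12] .##.. => .  t=1,i=2
  [11] .#.## => #  t=4,i=4
  [10] .#.#. => .  t=2,i=6
  [9] .#..# => .  t=0,i=6
  [8] .#... => #  t=0,i=9
  [7] ..### => .  t=0,i=0
  [6] ..##. => .  t=3,i=8
  [5] ..#.# => .  t=2,i=5
  [4] ..#.. => #  t=0,i=5
  [3] ...## => #  t=0,i=11
  [2] ...#. => .  t=2,i=4
  [1] ....# => #  t=2,i=3
  [0] ..... => #  t=2,i=2
  bits 10110000001010110110100100011011 = 2955634971

2955634971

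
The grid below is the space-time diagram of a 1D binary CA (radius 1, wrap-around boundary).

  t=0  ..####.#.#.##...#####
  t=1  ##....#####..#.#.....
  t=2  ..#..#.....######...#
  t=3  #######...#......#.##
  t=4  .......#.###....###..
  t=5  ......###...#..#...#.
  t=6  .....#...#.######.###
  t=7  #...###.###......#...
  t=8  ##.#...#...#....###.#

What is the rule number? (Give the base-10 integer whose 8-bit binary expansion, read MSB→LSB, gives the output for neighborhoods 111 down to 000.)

54

  nb ###: next=.  (t=0,i=3, bit7=0)
  nb ##.: next=.  (t=0,i=5, bit6=0)
  nb #.#: next=#  (t=0,i=6, bit5=1)
  nb #..: next=#  (t=0,i=0, bit4=1)
  nb .##: next=.  (t=0,i=2, bit3=0)
  nb .#.: next=#  (t=0,i=7, bit2=1)
  nb ..#: next=#  (t=0,i=1, bit1=1)
  nb ...: next=.  (t=0,i=14, bit0=0)
  bits 00110110 = 54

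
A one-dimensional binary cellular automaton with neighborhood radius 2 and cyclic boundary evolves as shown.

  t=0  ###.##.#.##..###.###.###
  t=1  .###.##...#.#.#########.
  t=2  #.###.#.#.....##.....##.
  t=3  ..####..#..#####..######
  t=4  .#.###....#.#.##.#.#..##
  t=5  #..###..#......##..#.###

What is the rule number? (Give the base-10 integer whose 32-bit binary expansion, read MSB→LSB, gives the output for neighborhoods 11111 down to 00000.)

2090528843

  nb #####: next=.  (t=0,i=0, bit31=0)
  nb ####.: next=#  (t=0,i=1, bit30=1)
  nb ###.#: next=#  (t=0,i=2, bit29=1)
  nb ###..: next=#  (t=1,i=22, bit28=1)
  nb ##.##: next=#  (t=0,i=3, bit27=1)
  nb ##.#.: next=#  (t=0,i=6, bit26=1)
  nb ##..#: next=.  (t=0,i=11, bit25=0)
  nb ##...: next=.  (t=1,i=7, bit24=0)
  nb #.###: next=#  (t=0,i=17, bit23=1)
  nb #.##.: next=.  (t=0,i=4, bit22=0)
  nb #.#.#: next=.  (t=0,i=7, bit21=0)
  nb #.#..: next=#  (t=2,i=8, bit20=1)
  nb #..##: next=#  (t=0,i=12, bit19=1)
  nb #..#.: next=.  (t=3,i=7, bit18=0)
  nb #...#: next=#  (t=1,i=8, bit17=1)
  nb #....: next=.  (t=2,i=10, bit16=0)
  nb .####: next=#  (t=0,i=22, bit15=1)
  nb .###.: next=#  (t=0,i=14, bit14=1)
  nb .##.#: next=#  (t=0,i=5, bit13=1)
  nb .##..: next=#  (t=0,i=10, bit12=1)
  nb .#.##: next=.  (t=0,i=8, bit11=0)
  nb .#.#.: next=.  (t=1,i=11, bit10=0)
  nb .#..#: next=.  (t=3,i=9, bit9=0)
  nb .#...: next=.  (t=2,i=9, bit8=0)
  nb ..###: next=.  (t=0,i=13, bit7=0)
  nb ..##.: next=#  (t=2,i=14, bit6=1)
  nb ..#.#: next=.  (t=1,i=10, bit5=0)
  nb ..#..: next=.  (t=3,i=8, bit4=0)
  nb ...##: next=#  (t=2,i=13, bit3=1)
  nb ...#.: next=.  (t=1,i=9, bit2=0)
  nb ....#: next=#  (t=2,i=12, bit1=1)
  nb .....: next=#  (t=2,i=11, bit0=1)
  bits 01111100100110101111000001001011 = 2090528843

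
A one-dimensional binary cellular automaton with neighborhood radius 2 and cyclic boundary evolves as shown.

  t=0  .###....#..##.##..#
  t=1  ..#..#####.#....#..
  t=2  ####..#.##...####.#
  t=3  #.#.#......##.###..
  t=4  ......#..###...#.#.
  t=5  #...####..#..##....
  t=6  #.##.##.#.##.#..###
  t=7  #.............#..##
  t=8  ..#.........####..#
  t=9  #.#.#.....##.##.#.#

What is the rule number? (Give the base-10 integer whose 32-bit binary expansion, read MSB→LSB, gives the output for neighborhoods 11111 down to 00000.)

  [31] ##### => .  t=1,i=7
  [30] ####. => #  t=1,i=8
  [29] ###.# => #  t=1,i=9
  [28] ###.. => .  t=0,i=3
  [27] ##.## => .  t=0,i=13
  [26] ##.#. => .  t=1,i=10
  [25] ##..# => #  t=0,i=16
  [24] ##... => .  t=0,i=4
  [23] #.### => .  t=0,i=1
  [22] #.##. => .  t=0,i=14
  [21] #.#.# => .  t=3,i=2
  [20] #.#.. => .  t=1,i=11
  [19] #..## => .  t=0,i=10
  [18] #..#. => .  t=0,i=17
  [17] #...# => #  t=2,i=11
  [16] #.... => #  t=0,i=5
  [15] .#### => #  t=1,i=6
  [14] .###. => #  t=0,i=2
  [13] .##.# => .  t=0,i=12
  [12] .##.. => .  t=0,i=15
  [11] .#.## => .  t=0,i=0
  [10] .#.#. => .  t=3,i=1
  [9] .#..# => #  t=0,i=9
  [8] .#... => .  t=1,i=12
  [7] ..### => .  t=1,i=5
  [6] ..##. => #  t=0,i=11
  [5] ..#.# => .  t=0,i=18
  [4] ..#.. => #  t=0,i=8
  [3] ...## => #  t=2,i=12
  [2] ...#. => #  t=0,i=7
  [1] ....# => #  t=0,i=6
  [0] ..... => .  t=3,i=7
  bits 01100010000000111100001001011110 = 1644413534

1644413534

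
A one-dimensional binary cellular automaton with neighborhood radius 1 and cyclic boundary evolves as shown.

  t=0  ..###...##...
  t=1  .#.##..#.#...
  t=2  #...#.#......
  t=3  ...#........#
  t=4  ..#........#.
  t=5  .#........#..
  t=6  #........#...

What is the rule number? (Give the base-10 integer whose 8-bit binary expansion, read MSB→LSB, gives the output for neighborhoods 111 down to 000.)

194

  ### -> #   bit 7 = 1  t=0,i=3
  ##. -> #   bit 6 = 1  t=0,i=4
  #.# -> .   bit 5 = 0  t=1,i=2
  #.. -> .   bit 4 = 0  t=0,i=5
  .## -> .   bit 3 = 0  t=0,i=2
  .#. -> .   bit 2 = 0  t=1,i=1
  ..# -> #   bit 1 = 1  t=0,i=1
  ... -> .   bit 0 = 0  t=0,i=0
  bits 11000010 = 194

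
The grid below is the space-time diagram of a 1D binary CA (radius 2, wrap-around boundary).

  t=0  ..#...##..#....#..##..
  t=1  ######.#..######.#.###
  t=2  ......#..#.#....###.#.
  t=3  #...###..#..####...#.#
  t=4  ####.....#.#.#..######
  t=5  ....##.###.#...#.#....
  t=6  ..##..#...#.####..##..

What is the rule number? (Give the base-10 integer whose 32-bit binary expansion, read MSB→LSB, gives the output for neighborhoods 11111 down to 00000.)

  ##### -> .   bit 31 = 0  t=1,i=0
  ####. -> .   bit 30 = 0  t=1,i=4
  ###.# -> .   bit 29 = 0  t=1,i=5
  ###.. -> .   bit 28 = 0  t=3,i=6
  ##.## -> #   bit 27 = 1  t=5,i=6
  ##.#. -> #   bit 26 = 1  t=1,i=6
  ##..# -> .   bit 25 = 0  t=0,i=8
  ##... -> #   bit 24 = 1  t=0,i=20
  #.### -> .   bit 23 = 0  t=1,i=19
  #.##. -> #   bit 22 = 1  t=3,i=21
  #.#.# -> #   bit 21 = 1  t=1,i=17
  #.#.. -> .   bit 20 = 0  t=1,i=7
  #..## -> #   bit 19 = 1  t=0,i=17
  #..#. -> .   bit 18 = 0  t=0,i=9
  #...# -> #   bit 17 = 1  t=0,i=4
  #.... -> #   bit 16 = 1  t=0,i=12
  .#### -> #   bit 15 = 1  t=1,i=11
  .###. -> .   bit 14 = 0  t=2,i=17
  .##.# -> .   bit 13 = 0  t=5,i=5
  .##.. -> #   bit 12 = 1  t=0,i=7
  .#.## -> #   bit 11 = 1  t=1,i=18
  .#.#. -> .   bit 10 = 0  t=2,i=10
  .#..# -> .   bit 9 = 0  t=0,i=16
  .#... -> #   bit 8 = 1  t=0,i=3
  ..### -> .   bit 7 = 0  t=1,i=10
  ..##. -> .   bit 6 = 0  t=0,i=6
  ..#.# -> #   bit 5 = 1  t=2,i=9
  ..#.. -> #   bit 4 = 1  t=0,i=2
  ...## -> #   bit 3 = 1  t=0,i=5
  ...#. -> #   bit 2 = 1  t=0,i=1
  ....# -> #   bit 1 = 1  t=0,i=0
  ..... -> .   bit 0 = 0  t=2,i=1
  bits 00001101011010111001100100111110 = 225155390

225155390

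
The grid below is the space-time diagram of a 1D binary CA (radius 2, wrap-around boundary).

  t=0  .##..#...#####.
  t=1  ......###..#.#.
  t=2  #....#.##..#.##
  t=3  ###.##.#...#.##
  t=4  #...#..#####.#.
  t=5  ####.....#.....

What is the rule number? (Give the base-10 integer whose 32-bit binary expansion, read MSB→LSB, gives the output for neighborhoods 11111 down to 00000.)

2446541100

  ##### -> #   bit 31 = 1  t=0,i=11
  ####. -> .   bit 30 = 0  t=0,i=12
  ###.# -> .   bit 29 = 0  t=3,i=2
  ###.. -> #   bit 28 = 1  t=0,i=13
  ##.## -> .   bit 27 = 0  t=3,i=3
  ##.#. -> .   bit 26 = 0  t=3,i=6
  ##..# -> .   bit 25 = 0  t=0,i=3
  ##... -> #   bit 24 = 1  t=2,i=1
  #.### -> #   bit 23 = 1  t=2,i=13
  #.##. -> #   bit 22 = 1  t=2,i=7
  #.#.# -> .   bit 21 = 0  t=4,i=13
  #.#.. -> #   bit 20 = 1  t=1,i=13
  #..## -> .   bit 19 = 0  t=0,i=0
  #..#. -> .   bit 18 = 0  t=0,i=4
  #...# -> #   bit 17 = 1  t=0,i=7
  #.... -> #   bit 16 = 1  t=1,i=0
  .#### -> .   bit 15 = 0  t=0,i=10
  .###. -> #   bit 14 = 1  t=1,i=7
  .##.# -> .   bit 13 = 0  t=3,i=5
  .##.. -> .   bit 12 = 0  t=0,i=2
  .#.## -> .   bit 11 = 0  t=2,i=6
  .#.#. -> .   bit 10 = 0  t=1,i=12
  .#..# -> .   bit 9 = 0  t=4,i=5
  .#... -> #   bit 8 = 1  t=0,i=6
  ..### -> .   bit 7 = 0  t=0,i=9
  ..##. -> .   bit 6 = 0  t=0,i=1
  ..#.# -> #   bit 5 = 1  t=1,i=11
  ..#.. -> .   bit 4 = 0  t=0,i=5
  ...## -> #   bit 3 = 1  t=0,i=8
  ...#. -> #   bit 2 = 1  t=2,i=4
  ....# -> .   bit 1 = 0  t=1,i=4
  ..... -> .   bit 0 = 0  t=1,i=1
  bits 10010001110100110100000100101100 = 2446541100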